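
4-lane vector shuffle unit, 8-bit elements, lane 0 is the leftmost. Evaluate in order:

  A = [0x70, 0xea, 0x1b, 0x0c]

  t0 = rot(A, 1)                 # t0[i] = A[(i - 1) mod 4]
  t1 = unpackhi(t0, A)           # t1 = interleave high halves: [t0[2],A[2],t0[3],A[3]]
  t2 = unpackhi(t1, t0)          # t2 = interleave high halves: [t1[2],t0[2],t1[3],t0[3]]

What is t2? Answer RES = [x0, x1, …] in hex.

RES = [0x1b, 0xea, 0x0c, 0x1b]

  t0: 0c 70 ea 1b
  t1: ea 1b 1b 0c
  t2: 1b ea 0c 1b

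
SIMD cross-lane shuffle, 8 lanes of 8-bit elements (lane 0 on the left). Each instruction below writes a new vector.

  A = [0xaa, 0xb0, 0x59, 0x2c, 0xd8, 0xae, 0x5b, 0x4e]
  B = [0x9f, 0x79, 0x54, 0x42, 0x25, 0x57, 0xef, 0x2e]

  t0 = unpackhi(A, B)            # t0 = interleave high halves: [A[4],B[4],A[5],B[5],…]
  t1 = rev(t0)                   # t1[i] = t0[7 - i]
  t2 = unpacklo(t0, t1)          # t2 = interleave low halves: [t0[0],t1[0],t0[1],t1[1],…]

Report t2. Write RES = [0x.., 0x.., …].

  t0: d8 25 ae 57 5b ef 4e 2e
  t1: 2e 4e ef 5b 57 ae 25 d8
  t2: d8 2e 25 4e ae ef 57 5b

RES = [ 0xd8  0x2e  0x25  0x4e  0xae  0xef  0x57  0x5b ]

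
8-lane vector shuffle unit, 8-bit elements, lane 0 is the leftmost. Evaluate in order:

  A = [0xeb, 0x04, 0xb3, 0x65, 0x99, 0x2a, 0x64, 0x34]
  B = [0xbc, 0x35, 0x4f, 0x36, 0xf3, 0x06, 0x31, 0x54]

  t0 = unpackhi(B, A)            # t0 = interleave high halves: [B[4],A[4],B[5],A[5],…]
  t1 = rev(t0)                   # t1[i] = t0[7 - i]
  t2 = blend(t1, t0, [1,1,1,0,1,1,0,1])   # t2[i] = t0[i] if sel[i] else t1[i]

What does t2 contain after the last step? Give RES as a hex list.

t0 = [0xf3, 0x99, 0x06, 0x2a, 0x31, 0x64, 0x54, 0x34]
t1 = [0x34, 0x54, 0x64, 0x31, 0x2a, 0x06, 0x99, 0xf3]
t2 = [0xf3, 0x99, 0x06, 0x31, 0x31, 0x64, 0x99, 0x34]

RES = [0xf3, 0x99, 0x06, 0x31, 0x31, 0x64, 0x99, 0x34]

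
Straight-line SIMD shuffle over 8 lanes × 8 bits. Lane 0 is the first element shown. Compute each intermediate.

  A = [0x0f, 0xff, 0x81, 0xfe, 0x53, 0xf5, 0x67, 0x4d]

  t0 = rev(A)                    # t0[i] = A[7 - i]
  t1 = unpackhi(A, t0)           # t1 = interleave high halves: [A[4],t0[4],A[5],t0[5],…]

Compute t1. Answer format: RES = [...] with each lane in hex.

→ t0 |4d|67|f5|53|fe|81|ff|0f|
→ t1 |53|fe|f5|81|67|ff|4d|0f|

RES = [0x53, 0xfe, 0xf5, 0x81, 0x67, 0xff, 0x4d, 0x0f]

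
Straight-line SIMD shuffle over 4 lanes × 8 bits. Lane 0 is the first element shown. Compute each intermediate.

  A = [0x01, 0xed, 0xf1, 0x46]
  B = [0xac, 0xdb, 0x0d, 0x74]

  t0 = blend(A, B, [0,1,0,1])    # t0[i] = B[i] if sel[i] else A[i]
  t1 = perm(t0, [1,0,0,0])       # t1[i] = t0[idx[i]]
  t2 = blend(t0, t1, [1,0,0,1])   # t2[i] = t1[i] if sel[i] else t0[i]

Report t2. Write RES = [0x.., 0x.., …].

RES = [ 0xdb  0xdb  0xf1  0x01 ]

→ t0 |01|db|f1|74|
→ t1 |db|01|01|01|
→ t2 |db|db|f1|01|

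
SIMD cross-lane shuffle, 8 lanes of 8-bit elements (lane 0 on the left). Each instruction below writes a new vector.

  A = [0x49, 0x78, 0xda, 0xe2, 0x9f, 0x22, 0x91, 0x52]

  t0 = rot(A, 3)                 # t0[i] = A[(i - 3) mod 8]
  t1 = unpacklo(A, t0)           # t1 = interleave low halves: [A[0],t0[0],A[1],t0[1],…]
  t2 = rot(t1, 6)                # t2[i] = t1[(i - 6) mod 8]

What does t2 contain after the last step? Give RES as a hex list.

RES = [ 0x78  0x91  0xda  0x52  0xe2  0x49  0x49  0x22 ]

t0 = [0x22, 0x91, 0x52, 0x49, 0x78, 0xda, 0xe2, 0x9f]
t1 = [0x49, 0x22, 0x78, 0x91, 0xda, 0x52, 0xe2, 0x49]
t2 = [0x78, 0x91, 0xda, 0x52, 0xe2, 0x49, 0x49, 0x22]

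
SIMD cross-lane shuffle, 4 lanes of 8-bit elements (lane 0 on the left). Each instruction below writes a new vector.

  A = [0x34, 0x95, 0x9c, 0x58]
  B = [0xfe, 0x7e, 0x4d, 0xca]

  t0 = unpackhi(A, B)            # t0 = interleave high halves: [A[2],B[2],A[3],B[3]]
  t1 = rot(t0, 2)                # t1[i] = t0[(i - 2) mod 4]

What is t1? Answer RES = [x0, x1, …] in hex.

→ t0 |9c|4d|58|ca|
→ t1 |58|ca|9c|4d|

RES = [ 0x58  0xca  0x9c  0x4d ]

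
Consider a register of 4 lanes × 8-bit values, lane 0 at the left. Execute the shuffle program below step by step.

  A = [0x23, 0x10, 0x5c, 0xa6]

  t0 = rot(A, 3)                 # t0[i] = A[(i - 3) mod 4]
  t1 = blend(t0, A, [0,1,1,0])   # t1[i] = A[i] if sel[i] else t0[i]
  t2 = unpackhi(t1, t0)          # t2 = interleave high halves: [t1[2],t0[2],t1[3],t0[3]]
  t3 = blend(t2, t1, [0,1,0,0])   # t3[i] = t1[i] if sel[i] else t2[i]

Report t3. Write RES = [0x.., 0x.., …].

→ t0 |10|5c|a6|23|
→ t1 |10|10|5c|23|
→ t2 |5c|a6|23|23|
→ t3 |5c|10|23|23|

RES = [0x5c, 0x10, 0x23, 0x23]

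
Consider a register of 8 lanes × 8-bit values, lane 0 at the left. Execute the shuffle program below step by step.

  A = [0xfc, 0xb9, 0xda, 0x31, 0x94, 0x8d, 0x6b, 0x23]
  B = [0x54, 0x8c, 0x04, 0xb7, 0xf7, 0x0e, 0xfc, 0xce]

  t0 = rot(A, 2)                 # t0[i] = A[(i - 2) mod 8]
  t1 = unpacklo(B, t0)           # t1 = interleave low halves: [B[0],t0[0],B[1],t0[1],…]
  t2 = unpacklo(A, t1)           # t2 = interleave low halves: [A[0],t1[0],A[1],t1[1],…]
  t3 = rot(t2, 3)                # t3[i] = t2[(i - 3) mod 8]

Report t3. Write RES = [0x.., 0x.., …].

RES = [ 0x8c  0x31  0x23  0xfc  0x54  0xb9  0x6b  0xda ]

→ t0 |6b|23|fc|b9|da|31|94|8d|
→ t1 |54|6b|8c|23|04|fc|b7|b9|
→ t2 |fc|54|b9|6b|da|8c|31|23|
→ t3 |8c|31|23|fc|54|b9|6b|da|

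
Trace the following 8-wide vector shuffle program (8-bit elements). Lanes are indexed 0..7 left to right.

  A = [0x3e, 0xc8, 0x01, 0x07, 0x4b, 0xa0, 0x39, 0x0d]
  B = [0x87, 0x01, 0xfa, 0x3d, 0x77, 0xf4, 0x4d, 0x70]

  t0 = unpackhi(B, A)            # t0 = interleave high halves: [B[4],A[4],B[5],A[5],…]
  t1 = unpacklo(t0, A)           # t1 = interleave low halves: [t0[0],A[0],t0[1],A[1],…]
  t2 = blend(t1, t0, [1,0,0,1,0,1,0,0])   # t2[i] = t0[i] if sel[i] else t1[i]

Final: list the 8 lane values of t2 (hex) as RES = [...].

RES = [0x77, 0x3e, 0x4b, 0xa0, 0xf4, 0x39, 0xa0, 0x07]

  t0: 77 4b f4 a0 4d 39 70 0d
  t1: 77 3e 4b c8 f4 01 a0 07
  t2: 77 3e 4b a0 f4 39 a0 07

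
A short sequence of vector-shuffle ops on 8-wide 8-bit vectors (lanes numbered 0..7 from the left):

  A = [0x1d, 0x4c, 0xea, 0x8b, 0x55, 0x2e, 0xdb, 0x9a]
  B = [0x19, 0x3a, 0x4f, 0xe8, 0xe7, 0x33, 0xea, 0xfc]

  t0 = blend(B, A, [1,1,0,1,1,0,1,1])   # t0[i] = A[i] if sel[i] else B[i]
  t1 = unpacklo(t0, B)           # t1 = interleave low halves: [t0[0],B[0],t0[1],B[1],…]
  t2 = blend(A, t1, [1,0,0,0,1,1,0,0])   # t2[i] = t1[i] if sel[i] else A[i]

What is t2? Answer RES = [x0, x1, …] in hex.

RES = [ 0x1d  0x4c  0xea  0x8b  0x4f  0x4f  0xdb  0x9a ]

t0 = [0x1d, 0x4c, 0x4f, 0x8b, 0x55, 0x33, 0xdb, 0x9a]
t1 = [0x1d, 0x19, 0x4c, 0x3a, 0x4f, 0x4f, 0x8b, 0xe8]
t2 = [0x1d, 0x4c, 0xea, 0x8b, 0x4f, 0x4f, 0xdb, 0x9a]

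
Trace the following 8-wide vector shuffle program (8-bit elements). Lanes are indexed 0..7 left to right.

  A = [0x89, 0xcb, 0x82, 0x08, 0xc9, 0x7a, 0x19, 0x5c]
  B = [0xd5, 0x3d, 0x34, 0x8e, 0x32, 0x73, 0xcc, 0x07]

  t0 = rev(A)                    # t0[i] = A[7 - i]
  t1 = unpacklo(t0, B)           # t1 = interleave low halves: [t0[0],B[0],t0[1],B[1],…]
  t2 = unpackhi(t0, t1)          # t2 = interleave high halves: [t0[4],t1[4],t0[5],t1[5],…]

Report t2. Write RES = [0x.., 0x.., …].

  t0: 5c 19 7a c9 08 82 cb 89
  t1: 5c d5 19 3d 7a 34 c9 8e
  t2: 08 7a 82 34 cb c9 89 8e

RES = [0x08, 0x7a, 0x82, 0x34, 0xcb, 0xc9, 0x89, 0x8e]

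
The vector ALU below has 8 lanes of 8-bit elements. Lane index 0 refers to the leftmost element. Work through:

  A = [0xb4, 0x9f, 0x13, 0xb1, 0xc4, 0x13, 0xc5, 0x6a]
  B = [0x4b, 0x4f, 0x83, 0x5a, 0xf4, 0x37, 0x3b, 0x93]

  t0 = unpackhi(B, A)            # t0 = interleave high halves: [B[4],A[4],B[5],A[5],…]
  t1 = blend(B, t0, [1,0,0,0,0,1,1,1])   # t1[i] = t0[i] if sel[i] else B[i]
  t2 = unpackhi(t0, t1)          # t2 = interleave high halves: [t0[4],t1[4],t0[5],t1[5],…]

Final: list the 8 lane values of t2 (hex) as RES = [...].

→ t0 |f4|c4|37|13|3b|c5|93|6a|
→ t1 |f4|4f|83|5a|f4|c5|93|6a|
→ t2 |3b|f4|c5|c5|93|93|6a|6a|

RES = [ 0x3b  0xf4  0xc5  0xc5  0x93  0x93  0x6a  0x6a ]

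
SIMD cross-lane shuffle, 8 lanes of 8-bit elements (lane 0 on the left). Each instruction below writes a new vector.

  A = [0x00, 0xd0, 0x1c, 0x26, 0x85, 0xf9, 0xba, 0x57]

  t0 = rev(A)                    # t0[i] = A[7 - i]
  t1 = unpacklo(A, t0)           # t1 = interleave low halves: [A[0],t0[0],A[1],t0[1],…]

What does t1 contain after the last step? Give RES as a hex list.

  t0: 57 ba f9 85 26 1c d0 00
  t1: 00 57 d0 ba 1c f9 26 85

RES = [ 0x00  0x57  0xd0  0xba  0x1c  0xf9  0x26  0x85 ]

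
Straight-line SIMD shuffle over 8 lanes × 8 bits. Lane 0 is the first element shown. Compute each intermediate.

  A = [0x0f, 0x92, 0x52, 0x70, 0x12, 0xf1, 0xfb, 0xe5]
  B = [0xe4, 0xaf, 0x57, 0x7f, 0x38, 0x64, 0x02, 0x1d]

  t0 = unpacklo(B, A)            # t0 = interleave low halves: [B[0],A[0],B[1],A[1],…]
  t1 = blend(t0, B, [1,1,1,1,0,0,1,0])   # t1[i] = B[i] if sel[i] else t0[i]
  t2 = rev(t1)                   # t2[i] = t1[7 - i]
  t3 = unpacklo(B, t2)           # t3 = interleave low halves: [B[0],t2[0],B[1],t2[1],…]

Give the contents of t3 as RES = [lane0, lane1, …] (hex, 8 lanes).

RES = [ 0xe4  0x70  0xaf  0x02  0x57  0x52  0x7f  0x57 ]

t0 = [0xe4, 0x0f, 0xaf, 0x92, 0x57, 0x52, 0x7f, 0x70]
t1 = [0xe4, 0xaf, 0x57, 0x7f, 0x57, 0x52, 0x02, 0x70]
t2 = [0x70, 0x02, 0x52, 0x57, 0x7f, 0x57, 0xaf, 0xe4]
t3 = [0xe4, 0x70, 0xaf, 0x02, 0x57, 0x52, 0x7f, 0x57]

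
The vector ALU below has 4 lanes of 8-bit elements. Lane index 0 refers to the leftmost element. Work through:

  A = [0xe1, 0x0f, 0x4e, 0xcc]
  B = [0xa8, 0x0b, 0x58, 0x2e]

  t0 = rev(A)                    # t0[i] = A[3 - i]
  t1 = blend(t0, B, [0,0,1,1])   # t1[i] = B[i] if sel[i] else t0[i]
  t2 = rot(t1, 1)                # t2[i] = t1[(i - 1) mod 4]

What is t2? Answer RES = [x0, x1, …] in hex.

RES = [0x2e, 0xcc, 0x4e, 0x58]

t0 = [0xcc, 0x4e, 0x0f, 0xe1]
t1 = [0xcc, 0x4e, 0x58, 0x2e]
t2 = [0x2e, 0xcc, 0x4e, 0x58]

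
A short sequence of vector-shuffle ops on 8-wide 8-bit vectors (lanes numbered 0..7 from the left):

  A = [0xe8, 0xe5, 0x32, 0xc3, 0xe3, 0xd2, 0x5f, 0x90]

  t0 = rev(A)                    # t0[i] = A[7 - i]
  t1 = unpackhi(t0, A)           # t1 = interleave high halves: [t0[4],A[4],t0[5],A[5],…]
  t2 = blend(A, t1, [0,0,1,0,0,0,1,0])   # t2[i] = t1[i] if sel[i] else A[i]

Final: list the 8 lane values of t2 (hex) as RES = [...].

  t0: 90 5f d2 e3 c3 32 e5 e8
  t1: c3 e3 32 d2 e5 5f e8 90
  t2: e8 e5 32 c3 e3 d2 e8 90

RES = [ 0xe8  0xe5  0x32  0xc3  0xe3  0xd2  0xe8  0x90 ]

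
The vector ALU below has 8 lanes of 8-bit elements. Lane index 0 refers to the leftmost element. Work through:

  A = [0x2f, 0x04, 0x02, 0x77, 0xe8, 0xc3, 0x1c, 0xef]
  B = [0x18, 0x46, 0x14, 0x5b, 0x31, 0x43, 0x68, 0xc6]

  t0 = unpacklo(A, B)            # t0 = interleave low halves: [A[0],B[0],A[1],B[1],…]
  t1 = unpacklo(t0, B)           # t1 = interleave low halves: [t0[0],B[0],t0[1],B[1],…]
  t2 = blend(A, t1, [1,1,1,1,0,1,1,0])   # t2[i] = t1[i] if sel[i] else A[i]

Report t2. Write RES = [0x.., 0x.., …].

RES = [0x2f, 0x18, 0x18, 0x46, 0xe8, 0x14, 0x46, 0xef]

t0 = [0x2f, 0x18, 0x04, 0x46, 0x02, 0x14, 0x77, 0x5b]
t1 = [0x2f, 0x18, 0x18, 0x46, 0x04, 0x14, 0x46, 0x5b]
t2 = [0x2f, 0x18, 0x18, 0x46, 0xe8, 0x14, 0x46, 0xef]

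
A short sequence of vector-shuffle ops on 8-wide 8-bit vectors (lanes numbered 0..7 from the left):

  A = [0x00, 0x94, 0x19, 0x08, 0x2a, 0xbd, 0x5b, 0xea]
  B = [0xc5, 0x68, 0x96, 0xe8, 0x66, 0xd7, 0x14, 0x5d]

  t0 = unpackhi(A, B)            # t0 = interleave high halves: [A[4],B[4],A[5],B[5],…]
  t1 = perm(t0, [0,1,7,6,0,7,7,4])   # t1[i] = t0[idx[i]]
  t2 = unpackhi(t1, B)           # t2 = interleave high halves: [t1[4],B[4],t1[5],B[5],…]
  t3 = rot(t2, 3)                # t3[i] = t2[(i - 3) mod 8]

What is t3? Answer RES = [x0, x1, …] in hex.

RES = [0x14, 0x5b, 0x5d, 0x2a, 0x66, 0x5d, 0xd7, 0x5d]

t0 = [0x2a, 0x66, 0xbd, 0xd7, 0x5b, 0x14, 0xea, 0x5d]
t1 = [0x2a, 0x66, 0x5d, 0xea, 0x2a, 0x5d, 0x5d, 0x5b]
t2 = [0x2a, 0x66, 0x5d, 0xd7, 0x5d, 0x14, 0x5b, 0x5d]
t3 = [0x14, 0x5b, 0x5d, 0x2a, 0x66, 0x5d, 0xd7, 0x5d]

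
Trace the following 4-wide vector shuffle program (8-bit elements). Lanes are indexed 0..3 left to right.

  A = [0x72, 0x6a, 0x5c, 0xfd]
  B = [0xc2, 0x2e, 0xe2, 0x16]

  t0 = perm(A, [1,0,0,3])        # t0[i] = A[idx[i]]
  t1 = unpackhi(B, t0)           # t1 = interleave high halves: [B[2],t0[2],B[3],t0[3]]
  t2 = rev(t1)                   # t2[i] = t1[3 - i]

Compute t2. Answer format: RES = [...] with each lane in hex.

  t0: 6a 72 72 fd
  t1: e2 72 16 fd
  t2: fd 16 72 e2

RES = [0xfd, 0x16, 0x72, 0xe2]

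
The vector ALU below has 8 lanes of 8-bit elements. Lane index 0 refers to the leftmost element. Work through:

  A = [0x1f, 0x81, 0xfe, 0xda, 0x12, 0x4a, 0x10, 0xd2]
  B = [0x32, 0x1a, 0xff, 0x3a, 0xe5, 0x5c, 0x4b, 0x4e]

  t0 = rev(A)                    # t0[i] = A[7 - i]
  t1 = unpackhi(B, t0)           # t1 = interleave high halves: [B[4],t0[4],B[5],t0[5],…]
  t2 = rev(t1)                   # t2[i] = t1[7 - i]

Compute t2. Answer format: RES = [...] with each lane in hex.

RES = [ 0x1f  0x4e  0x81  0x4b  0xfe  0x5c  0xda  0xe5 ]

→ t0 |d2|10|4a|12|da|fe|81|1f|
→ t1 |e5|da|5c|fe|4b|81|4e|1f|
→ t2 |1f|4e|81|4b|fe|5c|da|e5|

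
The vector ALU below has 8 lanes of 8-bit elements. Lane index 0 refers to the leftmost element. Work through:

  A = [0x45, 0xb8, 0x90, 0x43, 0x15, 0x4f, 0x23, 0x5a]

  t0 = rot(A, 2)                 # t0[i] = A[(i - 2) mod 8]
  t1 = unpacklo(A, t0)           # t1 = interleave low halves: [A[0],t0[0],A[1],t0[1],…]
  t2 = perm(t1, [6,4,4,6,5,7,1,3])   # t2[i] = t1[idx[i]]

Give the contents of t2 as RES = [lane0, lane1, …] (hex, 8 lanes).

RES = [0x43, 0x90, 0x90, 0x43, 0x45, 0xb8, 0x23, 0x5a]

  t0: 23 5a 45 b8 90 43 15 4f
  t1: 45 23 b8 5a 90 45 43 b8
  t2: 43 90 90 43 45 b8 23 5a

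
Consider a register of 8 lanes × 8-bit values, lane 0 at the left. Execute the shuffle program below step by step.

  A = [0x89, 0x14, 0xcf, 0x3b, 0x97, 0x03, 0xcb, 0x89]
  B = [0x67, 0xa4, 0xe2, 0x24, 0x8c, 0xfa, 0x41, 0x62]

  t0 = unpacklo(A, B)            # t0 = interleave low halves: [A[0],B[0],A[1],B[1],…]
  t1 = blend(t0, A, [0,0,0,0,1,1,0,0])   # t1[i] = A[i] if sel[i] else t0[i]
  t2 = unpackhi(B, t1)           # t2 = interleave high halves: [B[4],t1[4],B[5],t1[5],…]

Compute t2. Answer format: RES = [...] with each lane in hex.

RES = [0x8c, 0x97, 0xfa, 0x03, 0x41, 0x3b, 0x62, 0x24]

→ t0 |89|67|14|a4|cf|e2|3b|24|
→ t1 |89|67|14|a4|97|03|3b|24|
→ t2 |8c|97|fa|03|41|3b|62|24|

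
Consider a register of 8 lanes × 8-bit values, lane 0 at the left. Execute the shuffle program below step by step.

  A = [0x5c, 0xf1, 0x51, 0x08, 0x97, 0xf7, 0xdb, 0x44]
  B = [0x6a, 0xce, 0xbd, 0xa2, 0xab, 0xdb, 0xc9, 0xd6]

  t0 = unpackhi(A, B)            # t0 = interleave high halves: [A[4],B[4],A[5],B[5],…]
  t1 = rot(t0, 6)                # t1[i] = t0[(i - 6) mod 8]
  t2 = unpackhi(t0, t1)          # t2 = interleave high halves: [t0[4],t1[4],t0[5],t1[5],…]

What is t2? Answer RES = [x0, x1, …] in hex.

RES = [0xdb, 0x44, 0xc9, 0xd6, 0x44, 0x97, 0xd6, 0xab]

  t0: 97 ab f7 db db c9 44 d6
  t1: f7 db db c9 44 d6 97 ab
  t2: db 44 c9 d6 44 97 d6 ab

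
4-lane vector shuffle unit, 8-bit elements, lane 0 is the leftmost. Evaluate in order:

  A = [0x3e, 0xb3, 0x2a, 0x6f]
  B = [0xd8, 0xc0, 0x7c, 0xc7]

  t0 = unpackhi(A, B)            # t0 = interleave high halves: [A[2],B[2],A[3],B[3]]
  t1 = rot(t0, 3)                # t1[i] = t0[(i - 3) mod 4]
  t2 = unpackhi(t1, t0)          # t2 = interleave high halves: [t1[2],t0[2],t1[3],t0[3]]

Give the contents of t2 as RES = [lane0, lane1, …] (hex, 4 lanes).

→ t0 |2a|7c|6f|c7|
→ t1 |7c|6f|c7|2a|
→ t2 |c7|6f|2a|c7|

RES = [ 0xc7  0x6f  0x2a  0xc7 ]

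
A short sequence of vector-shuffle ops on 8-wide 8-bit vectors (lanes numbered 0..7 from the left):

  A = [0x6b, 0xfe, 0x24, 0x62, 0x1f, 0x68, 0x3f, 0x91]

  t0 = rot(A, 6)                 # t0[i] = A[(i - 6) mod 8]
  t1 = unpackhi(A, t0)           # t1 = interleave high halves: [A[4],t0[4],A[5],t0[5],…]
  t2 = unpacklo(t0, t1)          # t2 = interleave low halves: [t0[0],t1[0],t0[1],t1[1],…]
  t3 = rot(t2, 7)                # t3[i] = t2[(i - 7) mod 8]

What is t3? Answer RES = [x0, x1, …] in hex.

t0 = [0x24, 0x62, 0x1f, 0x68, 0x3f, 0x91, 0x6b, 0xfe]
t1 = [0x1f, 0x3f, 0x68, 0x91, 0x3f, 0x6b, 0x91, 0xfe]
t2 = [0x24, 0x1f, 0x62, 0x3f, 0x1f, 0x68, 0x68, 0x91]
t3 = [0x1f, 0x62, 0x3f, 0x1f, 0x68, 0x68, 0x91, 0x24]

RES = [0x1f, 0x62, 0x3f, 0x1f, 0x68, 0x68, 0x91, 0x24]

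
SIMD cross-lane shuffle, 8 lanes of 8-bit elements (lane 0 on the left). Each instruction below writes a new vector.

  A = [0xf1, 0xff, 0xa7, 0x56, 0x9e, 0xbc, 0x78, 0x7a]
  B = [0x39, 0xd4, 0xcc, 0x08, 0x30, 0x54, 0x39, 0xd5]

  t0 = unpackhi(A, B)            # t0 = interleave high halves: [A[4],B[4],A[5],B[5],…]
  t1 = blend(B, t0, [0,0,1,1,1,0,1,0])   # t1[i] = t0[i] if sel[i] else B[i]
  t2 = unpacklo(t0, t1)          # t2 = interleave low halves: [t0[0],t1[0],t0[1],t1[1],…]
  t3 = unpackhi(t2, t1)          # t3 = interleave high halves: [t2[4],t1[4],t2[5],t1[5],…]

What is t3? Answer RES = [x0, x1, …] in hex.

  t0: 9e 30 bc 54 78 39 7a d5
  t1: 39 d4 bc 54 78 54 7a d5
  t2: 9e 39 30 d4 bc bc 54 54
  t3: bc 78 bc 54 54 7a 54 d5

RES = [0xbc, 0x78, 0xbc, 0x54, 0x54, 0x7a, 0x54, 0xd5]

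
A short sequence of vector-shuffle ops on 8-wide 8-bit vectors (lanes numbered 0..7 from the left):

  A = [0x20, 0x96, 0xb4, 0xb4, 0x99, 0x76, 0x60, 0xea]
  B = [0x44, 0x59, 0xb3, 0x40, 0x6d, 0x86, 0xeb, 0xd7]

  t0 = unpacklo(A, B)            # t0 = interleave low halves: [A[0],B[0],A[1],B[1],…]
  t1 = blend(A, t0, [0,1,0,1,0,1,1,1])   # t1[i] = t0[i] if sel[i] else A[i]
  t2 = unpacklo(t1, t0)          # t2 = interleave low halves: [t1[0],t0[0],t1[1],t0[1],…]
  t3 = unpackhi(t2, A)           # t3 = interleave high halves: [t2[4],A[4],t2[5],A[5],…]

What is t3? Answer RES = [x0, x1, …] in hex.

RES = [ 0xb4  0x99  0x96  0x76  0x59  0x60  0x59  0xea ]

→ t0 |20|44|96|59|b4|b3|b4|40|
→ t1 |20|44|b4|59|99|b3|b4|40|
→ t2 |20|20|44|44|b4|96|59|59|
→ t3 |b4|99|96|76|59|60|59|ea|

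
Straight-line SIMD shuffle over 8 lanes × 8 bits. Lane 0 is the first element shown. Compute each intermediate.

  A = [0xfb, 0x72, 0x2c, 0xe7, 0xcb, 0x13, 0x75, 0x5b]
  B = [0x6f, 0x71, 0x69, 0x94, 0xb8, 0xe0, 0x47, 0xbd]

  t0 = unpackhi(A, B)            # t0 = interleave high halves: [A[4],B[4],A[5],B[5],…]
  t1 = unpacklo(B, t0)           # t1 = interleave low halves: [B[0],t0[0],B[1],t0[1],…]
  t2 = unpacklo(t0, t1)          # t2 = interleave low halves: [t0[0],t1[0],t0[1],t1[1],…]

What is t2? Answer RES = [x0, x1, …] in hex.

t0 = [0xcb, 0xb8, 0x13, 0xe0, 0x75, 0x47, 0x5b, 0xbd]
t1 = [0x6f, 0xcb, 0x71, 0xb8, 0x69, 0x13, 0x94, 0xe0]
t2 = [0xcb, 0x6f, 0xb8, 0xcb, 0x13, 0x71, 0xe0, 0xb8]

RES = [0xcb, 0x6f, 0xb8, 0xcb, 0x13, 0x71, 0xe0, 0xb8]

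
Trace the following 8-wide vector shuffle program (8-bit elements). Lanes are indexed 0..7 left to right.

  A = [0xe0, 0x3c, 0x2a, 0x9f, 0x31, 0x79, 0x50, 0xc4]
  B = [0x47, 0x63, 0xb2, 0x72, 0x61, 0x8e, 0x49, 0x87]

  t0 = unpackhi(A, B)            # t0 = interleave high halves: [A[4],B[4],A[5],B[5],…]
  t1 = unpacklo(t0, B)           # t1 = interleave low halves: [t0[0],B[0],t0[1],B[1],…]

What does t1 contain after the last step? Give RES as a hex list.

RES = [ 0x31  0x47  0x61  0x63  0x79  0xb2  0x8e  0x72 ]

→ t0 |31|61|79|8e|50|49|c4|87|
→ t1 |31|47|61|63|79|b2|8e|72|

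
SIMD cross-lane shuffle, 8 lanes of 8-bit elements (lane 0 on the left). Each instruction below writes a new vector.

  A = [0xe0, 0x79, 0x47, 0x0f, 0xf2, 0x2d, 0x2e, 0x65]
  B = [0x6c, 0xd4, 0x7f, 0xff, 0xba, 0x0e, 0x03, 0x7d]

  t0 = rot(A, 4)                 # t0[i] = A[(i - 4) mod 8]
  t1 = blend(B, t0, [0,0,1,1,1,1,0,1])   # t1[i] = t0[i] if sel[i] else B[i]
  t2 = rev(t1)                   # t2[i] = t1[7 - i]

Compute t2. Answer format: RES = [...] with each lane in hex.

  t0: f2 2d 2e 65 e0 79 47 0f
  t1: 6c d4 2e 65 e0 79 03 0f
  t2: 0f 03 79 e0 65 2e d4 6c

RES = [ 0x0f  0x03  0x79  0xe0  0x65  0x2e  0xd4  0x6c ]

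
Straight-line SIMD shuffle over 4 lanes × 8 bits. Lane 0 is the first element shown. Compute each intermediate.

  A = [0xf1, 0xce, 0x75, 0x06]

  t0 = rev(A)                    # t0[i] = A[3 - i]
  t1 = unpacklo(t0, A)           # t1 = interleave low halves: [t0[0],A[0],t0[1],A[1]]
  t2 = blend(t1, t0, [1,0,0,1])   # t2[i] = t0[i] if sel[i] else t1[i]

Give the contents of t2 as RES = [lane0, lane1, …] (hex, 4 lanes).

RES = [ 0x06  0xf1  0x75  0xf1 ]

→ t0 |06|75|ce|f1|
→ t1 |06|f1|75|ce|
→ t2 |06|f1|75|f1|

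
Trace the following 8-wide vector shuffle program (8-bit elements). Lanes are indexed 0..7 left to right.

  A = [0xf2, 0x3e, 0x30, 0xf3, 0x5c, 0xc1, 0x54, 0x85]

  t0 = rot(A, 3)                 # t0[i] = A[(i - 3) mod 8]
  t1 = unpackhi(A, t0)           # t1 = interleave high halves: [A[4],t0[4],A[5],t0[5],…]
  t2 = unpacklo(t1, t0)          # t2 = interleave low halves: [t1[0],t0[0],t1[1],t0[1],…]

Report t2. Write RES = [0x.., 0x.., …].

→ t0 |c1|54|85|f2|3e|30|f3|5c|
→ t1 |5c|3e|c1|30|54|f3|85|5c|
→ t2 |5c|c1|3e|54|c1|85|30|f2|

RES = [ 0x5c  0xc1  0x3e  0x54  0xc1  0x85  0x30  0xf2 ]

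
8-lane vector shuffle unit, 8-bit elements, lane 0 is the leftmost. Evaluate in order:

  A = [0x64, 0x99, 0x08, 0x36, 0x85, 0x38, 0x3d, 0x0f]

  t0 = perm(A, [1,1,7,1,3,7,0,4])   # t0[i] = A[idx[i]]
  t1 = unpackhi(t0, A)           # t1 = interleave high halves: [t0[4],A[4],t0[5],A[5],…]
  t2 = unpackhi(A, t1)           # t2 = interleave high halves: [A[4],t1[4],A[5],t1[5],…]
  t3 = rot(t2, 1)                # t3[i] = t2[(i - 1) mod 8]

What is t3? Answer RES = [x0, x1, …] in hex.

RES = [ 0x0f  0x85  0x64  0x38  0x3d  0x3d  0x85  0x0f ]

  t0: 99 99 0f 99 36 0f 64 85
  t1: 36 85 0f 38 64 3d 85 0f
  t2: 85 64 38 3d 3d 85 0f 0f
  t3: 0f 85 64 38 3d 3d 85 0f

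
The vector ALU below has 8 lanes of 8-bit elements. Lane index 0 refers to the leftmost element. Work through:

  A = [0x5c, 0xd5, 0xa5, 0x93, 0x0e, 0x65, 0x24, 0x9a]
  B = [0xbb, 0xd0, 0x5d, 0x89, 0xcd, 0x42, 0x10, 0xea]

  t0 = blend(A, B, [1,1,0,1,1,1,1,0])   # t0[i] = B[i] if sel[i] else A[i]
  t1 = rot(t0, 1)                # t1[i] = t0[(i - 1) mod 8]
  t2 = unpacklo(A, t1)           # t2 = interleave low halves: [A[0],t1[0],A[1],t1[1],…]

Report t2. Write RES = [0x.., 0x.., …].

t0 = [0xbb, 0xd0, 0xa5, 0x89, 0xcd, 0x42, 0x10, 0x9a]
t1 = [0x9a, 0xbb, 0xd0, 0xa5, 0x89, 0xcd, 0x42, 0x10]
t2 = [0x5c, 0x9a, 0xd5, 0xbb, 0xa5, 0xd0, 0x93, 0xa5]

RES = [0x5c, 0x9a, 0xd5, 0xbb, 0xa5, 0xd0, 0x93, 0xa5]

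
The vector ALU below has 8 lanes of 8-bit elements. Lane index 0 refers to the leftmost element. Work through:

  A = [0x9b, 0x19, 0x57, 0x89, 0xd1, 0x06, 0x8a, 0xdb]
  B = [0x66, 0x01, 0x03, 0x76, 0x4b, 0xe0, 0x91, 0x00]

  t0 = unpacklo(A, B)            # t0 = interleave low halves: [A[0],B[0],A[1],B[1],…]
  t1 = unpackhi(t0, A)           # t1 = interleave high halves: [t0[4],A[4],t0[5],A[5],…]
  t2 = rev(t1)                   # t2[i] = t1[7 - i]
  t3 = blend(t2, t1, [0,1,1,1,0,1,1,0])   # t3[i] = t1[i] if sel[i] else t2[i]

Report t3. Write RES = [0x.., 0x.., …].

RES = [ 0xdb  0xd1  0x03  0x06  0x06  0x8a  0x76  0x57 ]

  t0: 9b 66 19 01 57 03 89 76
  t1: 57 d1 03 06 89 8a 76 db
  t2: db 76 8a 89 06 03 d1 57
  t3: db d1 03 06 06 8a 76 57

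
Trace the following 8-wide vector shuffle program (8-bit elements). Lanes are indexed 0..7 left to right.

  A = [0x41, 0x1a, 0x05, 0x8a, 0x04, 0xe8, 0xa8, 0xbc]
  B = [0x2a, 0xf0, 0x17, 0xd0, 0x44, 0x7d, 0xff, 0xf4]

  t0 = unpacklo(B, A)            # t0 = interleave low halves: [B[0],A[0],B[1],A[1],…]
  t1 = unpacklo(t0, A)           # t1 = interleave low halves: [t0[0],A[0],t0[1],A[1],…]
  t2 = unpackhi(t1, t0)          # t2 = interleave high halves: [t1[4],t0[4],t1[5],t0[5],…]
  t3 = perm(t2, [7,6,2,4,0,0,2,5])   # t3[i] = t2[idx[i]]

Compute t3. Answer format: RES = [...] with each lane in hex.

t0 = [0x2a, 0x41, 0xf0, 0x1a, 0x17, 0x05, 0xd0, 0x8a]
t1 = [0x2a, 0x41, 0x41, 0x1a, 0xf0, 0x05, 0x1a, 0x8a]
t2 = [0xf0, 0x17, 0x05, 0x05, 0x1a, 0xd0, 0x8a, 0x8a]
t3 = [0x8a, 0x8a, 0x05, 0x1a, 0xf0, 0xf0, 0x05, 0xd0]

RES = [0x8a, 0x8a, 0x05, 0x1a, 0xf0, 0xf0, 0x05, 0xd0]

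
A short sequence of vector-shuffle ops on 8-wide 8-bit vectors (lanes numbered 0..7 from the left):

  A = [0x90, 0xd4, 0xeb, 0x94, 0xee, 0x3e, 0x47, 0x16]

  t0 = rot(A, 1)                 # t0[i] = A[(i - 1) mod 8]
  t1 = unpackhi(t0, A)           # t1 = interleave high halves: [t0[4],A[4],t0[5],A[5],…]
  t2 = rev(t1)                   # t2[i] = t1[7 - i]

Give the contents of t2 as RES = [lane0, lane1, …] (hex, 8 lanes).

  t0: 16 90 d4 eb 94 ee 3e 47
  t1: 94 ee ee 3e 3e 47 47 16
  t2: 16 47 47 3e 3e ee ee 94

RES = [0x16, 0x47, 0x47, 0x3e, 0x3e, 0xee, 0xee, 0x94]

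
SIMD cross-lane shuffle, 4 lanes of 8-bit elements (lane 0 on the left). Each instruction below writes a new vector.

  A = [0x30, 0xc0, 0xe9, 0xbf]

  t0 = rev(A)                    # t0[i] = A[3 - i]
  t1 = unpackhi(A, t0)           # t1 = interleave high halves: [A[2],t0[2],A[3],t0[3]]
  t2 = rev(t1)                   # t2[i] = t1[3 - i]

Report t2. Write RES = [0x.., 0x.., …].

RES = [0x30, 0xbf, 0xc0, 0xe9]

→ t0 |bf|e9|c0|30|
→ t1 |e9|c0|bf|30|
→ t2 |30|bf|c0|e9|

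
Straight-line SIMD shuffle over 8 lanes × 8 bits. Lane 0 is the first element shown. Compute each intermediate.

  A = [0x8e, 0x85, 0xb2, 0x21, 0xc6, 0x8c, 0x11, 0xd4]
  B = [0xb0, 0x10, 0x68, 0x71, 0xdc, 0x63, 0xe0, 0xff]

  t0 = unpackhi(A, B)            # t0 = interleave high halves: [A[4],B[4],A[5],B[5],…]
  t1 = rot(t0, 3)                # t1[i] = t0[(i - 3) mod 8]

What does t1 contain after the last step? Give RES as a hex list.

→ t0 |c6|dc|8c|63|11|e0|d4|ff|
→ t1 |e0|d4|ff|c6|dc|8c|63|11|

RES = [ 0xe0  0xd4  0xff  0xc6  0xdc  0x8c  0x63  0x11 ]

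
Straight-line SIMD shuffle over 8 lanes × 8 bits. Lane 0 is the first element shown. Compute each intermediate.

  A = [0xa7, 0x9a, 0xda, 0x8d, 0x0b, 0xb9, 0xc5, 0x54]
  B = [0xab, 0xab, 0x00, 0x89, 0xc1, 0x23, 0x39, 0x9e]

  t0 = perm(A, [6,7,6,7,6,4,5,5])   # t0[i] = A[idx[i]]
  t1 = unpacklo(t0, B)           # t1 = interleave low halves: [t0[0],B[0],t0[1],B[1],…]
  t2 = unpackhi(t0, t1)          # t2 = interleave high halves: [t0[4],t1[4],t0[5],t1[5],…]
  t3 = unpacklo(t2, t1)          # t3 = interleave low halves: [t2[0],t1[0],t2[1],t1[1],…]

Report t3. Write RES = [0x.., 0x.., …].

t0 = [0xc5, 0x54, 0xc5, 0x54, 0xc5, 0x0b, 0xb9, 0xb9]
t1 = [0xc5, 0xab, 0x54, 0xab, 0xc5, 0x00, 0x54, 0x89]
t2 = [0xc5, 0xc5, 0x0b, 0x00, 0xb9, 0x54, 0xb9, 0x89]
t3 = [0xc5, 0xc5, 0xc5, 0xab, 0x0b, 0x54, 0x00, 0xab]

RES = [ 0xc5  0xc5  0xc5  0xab  0x0b  0x54  0x00  0xab ]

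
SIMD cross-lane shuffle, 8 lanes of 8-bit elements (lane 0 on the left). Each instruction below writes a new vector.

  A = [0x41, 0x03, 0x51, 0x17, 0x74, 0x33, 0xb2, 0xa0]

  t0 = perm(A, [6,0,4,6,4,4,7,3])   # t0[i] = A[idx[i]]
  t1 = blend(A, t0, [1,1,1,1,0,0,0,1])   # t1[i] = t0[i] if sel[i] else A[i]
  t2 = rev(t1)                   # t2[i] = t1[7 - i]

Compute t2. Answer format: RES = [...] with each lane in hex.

  t0: b2 41 74 b2 74 74 a0 17
  t1: b2 41 74 b2 74 33 b2 17
  t2: 17 b2 33 74 b2 74 41 b2

RES = [0x17, 0xb2, 0x33, 0x74, 0xb2, 0x74, 0x41, 0xb2]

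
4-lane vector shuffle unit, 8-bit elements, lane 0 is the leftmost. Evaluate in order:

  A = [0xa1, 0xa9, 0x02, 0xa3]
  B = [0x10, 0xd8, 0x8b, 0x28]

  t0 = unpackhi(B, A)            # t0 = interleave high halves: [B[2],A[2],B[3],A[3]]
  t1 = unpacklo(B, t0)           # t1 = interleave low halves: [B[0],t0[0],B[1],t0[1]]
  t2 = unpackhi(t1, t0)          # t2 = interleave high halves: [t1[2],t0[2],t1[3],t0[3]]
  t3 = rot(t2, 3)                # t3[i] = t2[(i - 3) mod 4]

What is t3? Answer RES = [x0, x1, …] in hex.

RES = [ 0x28  0x02  0xa3  0xd8 ]

→ t0 |8b|02|28|a3|
→ t1 |10|8b|d8|02|
→ t2 |d8|28|02|a3|
→ t3 |28|02|a3|d8|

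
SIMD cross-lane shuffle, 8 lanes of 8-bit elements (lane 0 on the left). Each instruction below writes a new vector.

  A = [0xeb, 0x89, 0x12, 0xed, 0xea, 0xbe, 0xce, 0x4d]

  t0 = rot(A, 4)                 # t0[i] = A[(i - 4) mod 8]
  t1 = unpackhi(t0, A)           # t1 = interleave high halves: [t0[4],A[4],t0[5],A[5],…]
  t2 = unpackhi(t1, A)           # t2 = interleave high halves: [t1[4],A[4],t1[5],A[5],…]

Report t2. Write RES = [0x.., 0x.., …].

  t0: ea be ce 4d eb 89 12 ed
  t1: eb ea 89 be 12 ce ed 4d
  t2: 12 ea ce be ed ce 4d 4d

RES = [0x12, 0xea, 0xce, 0xbe, 0xed, 0xce, 0x4d, 0x4d]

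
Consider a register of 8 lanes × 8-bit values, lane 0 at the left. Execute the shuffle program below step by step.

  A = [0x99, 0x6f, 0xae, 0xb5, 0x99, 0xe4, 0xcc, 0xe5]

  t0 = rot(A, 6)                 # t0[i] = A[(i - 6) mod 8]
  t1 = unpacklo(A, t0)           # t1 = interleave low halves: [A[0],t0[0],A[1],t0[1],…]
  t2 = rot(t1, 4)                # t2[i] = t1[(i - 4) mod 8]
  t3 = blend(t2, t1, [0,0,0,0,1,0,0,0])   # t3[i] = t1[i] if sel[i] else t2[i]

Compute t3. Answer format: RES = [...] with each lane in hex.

RES = [ 0xae  0x99  0xb5  0xe4  0xae  0xae  0x6f  0xb5 ]

t0 = [0xae, 0xb5, 0x99, 0xe4, 0xcc, 0xe5, 0x99, 0x6f]
t1 = [0x99, 0xae, 0x6f, 0xb5, 0xae, 0x99, 0xb5, 0xe4]
t2 = [0xae, 0x99, 0xb5, 0xe4, 0x99, 0xae, 0x6f, 0xb5]
t3 = [0xae, 0x99, 0xb5, 0xe4, 0xae, 0xae, 0x6f, 0xb5]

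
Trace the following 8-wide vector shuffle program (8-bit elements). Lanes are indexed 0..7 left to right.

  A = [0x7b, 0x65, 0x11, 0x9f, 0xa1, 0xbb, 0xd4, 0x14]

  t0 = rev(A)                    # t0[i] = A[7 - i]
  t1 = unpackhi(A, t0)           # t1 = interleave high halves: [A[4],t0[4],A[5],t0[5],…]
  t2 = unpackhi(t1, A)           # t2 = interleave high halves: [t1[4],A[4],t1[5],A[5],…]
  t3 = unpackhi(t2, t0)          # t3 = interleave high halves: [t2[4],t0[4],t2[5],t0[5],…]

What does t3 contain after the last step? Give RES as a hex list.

RES = [0x14, 0x9f, 0xd4, 0x11, 0x7b, 0x65, 0x14, 0x7b]

  t0: 14 d4 bb a1 9f 11 65 7b
  t1: a1 9f bb 11 d4 65 14 7b
  t2: d4 a1 65 bb 14 d4 7b 14
  t3: 14 9f d4 11 7b 65 14 7b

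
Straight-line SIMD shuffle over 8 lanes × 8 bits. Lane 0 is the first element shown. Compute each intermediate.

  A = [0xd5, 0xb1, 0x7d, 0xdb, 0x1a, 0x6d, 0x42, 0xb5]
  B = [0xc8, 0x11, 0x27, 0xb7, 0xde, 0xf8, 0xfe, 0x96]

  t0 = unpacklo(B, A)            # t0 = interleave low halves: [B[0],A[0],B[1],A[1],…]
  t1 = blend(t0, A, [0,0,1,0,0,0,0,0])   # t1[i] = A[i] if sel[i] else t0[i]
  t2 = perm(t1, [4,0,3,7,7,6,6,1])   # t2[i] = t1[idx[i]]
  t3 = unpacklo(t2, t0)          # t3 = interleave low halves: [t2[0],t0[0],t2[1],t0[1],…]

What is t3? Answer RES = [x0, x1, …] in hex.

→ t0 |c8|d5|11|b1|27|7d|b7|db|
→ t1 |c8|d5|7d|b1|27|7d|b7|db|
→ t2 |27|c8|b1|db|db|b7|b7|d5|
→ t3 |27|c8|c8|d5|b1|11|db|b1|

RES = [0x27, 0xc8, 0xc8, 0xd5, 0xb1, 0x11, 0xdb, 0xb1]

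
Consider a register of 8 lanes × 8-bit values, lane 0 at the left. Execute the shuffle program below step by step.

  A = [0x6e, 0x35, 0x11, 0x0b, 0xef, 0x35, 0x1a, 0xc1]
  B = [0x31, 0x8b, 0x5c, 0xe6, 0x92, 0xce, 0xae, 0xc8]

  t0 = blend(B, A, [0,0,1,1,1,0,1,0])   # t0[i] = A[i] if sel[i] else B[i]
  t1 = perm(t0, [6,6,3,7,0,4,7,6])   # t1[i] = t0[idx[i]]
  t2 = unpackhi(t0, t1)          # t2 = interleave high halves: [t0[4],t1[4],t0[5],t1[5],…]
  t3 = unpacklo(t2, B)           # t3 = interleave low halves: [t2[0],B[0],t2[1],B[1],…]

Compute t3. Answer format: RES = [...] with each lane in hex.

RES = [0xef, 0x31, 0x31, 0x8b, 0xce, 0x5c, 0xef, 0xe6]

→ t0 |31|8b|11|0b|ef|ce|1a|c8|
→ t1 |1a|1a|0b|c8|31|ef|c8|1a|
→ t2 |ef|31|ce|ef|1a|c8|c8|1a|
→ t3 |ef|31|31|8b|ce|5c|ef|e6|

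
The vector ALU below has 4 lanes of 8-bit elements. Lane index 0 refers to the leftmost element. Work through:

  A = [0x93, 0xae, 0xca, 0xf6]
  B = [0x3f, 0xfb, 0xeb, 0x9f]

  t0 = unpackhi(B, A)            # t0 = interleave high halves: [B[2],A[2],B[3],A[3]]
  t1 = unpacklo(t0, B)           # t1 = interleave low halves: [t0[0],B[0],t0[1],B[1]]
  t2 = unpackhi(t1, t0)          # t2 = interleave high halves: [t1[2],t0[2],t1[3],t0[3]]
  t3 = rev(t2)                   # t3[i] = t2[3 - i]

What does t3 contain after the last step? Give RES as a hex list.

t0 = [0xeb, 0xca, 0x9f, 0xf6]
t1 = [0xeb, 0x3f, 0xca, 0xfb]
t2 = [0xca, 0x9f, 0xfb, 0xf6]
t3 = [0xf6, 0xfb, 0x9f, 0xca]

RES = [ 0xf6  0xfb  0x9f  0xca ]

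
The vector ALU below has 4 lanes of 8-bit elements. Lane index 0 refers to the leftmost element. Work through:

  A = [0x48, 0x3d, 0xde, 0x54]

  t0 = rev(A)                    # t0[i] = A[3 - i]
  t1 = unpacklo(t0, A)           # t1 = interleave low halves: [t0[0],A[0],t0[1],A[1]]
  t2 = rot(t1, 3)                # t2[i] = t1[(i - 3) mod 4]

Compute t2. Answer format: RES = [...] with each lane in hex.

RES = [ 0x48  0xde  0x3d  0x54 ]

→ t0 |54|de|3d|48|
→ t1 |54|48|de|3d|
→ t2 |48|de|3d|54|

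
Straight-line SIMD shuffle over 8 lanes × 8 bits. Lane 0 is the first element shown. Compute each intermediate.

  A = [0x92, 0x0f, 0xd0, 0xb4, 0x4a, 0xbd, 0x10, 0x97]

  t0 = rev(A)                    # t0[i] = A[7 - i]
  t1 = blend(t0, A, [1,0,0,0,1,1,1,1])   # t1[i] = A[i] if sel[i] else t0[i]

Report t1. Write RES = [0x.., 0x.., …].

RES = [ 0x92  0x10  0xbd  0x4a  0x4a  0xbd  0x10  0x97 ]

t0 = [0x97, 0x10, 0xbd, 0x4a, 0xb4, 0xd0, 0x0f, 0x92]
t1 = [0x92, 0x10, 0xbd, 0x4a, 0x4a, 0xbd, 0x10, 0x97]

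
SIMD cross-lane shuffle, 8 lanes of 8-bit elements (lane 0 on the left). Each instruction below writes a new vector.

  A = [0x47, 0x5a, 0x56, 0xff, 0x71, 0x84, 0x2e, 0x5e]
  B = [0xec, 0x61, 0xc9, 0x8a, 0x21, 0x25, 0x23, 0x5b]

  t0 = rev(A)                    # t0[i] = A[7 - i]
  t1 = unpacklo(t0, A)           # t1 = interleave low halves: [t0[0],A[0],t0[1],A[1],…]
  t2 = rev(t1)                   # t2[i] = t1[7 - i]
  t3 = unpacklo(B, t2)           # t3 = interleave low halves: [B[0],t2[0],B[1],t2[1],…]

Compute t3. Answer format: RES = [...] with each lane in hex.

  t0: 5e 2e 84 71 ff 56 5a 47
  t1: 5e 47 2e 5a 84 56 71 ff
  t2: ff 71 56 84 5a 2e 47 5e
  t3: ec ff 61 71 c9 56 8a 84

RES = [0xec, 0xff, 0x61, 0x71, 0xc9, 0x56, 0x8a, 0x84]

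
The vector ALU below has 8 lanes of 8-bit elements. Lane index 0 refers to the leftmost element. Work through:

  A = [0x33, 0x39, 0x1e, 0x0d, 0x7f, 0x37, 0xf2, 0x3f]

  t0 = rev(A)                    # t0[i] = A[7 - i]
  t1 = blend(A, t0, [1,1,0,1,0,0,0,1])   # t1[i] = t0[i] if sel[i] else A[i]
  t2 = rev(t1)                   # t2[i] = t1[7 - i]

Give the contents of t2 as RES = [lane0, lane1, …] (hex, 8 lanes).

→ t0 |3f|f2|37|7f|0d|1e|39|33|
→ t1 |3f|f2|1e|7f|7f|37|f2|33|
→ t2 |33|f2|37|7f|7f|1e|f2|3f|

RES = [ 0x33  0xf2  0x37  0x7f  0x7f  0x1e  0xf2  0x3f ]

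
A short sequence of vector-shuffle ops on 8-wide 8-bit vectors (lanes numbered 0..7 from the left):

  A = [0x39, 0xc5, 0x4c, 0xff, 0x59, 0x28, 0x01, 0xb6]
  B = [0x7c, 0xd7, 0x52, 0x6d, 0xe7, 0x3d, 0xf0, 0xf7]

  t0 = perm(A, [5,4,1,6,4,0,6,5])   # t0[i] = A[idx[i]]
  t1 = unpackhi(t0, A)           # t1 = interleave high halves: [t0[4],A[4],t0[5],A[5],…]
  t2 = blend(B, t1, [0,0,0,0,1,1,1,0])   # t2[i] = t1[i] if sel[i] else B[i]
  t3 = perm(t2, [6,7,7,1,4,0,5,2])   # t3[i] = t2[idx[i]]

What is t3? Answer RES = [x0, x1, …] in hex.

→ t0 |28|59|c5|01|59|39|01|28|
→ t1 |59|59|39|28|01|01|28|b6|
→ t2 |7c|d7|52|6d|01|01|28|f7|
→ t3 |28|f7|f7|d7|01|7c|01|52|

RES = [ 0x28  0xf7  0xf7  0xd7  0x01  0x7c  0x01  0x52 ]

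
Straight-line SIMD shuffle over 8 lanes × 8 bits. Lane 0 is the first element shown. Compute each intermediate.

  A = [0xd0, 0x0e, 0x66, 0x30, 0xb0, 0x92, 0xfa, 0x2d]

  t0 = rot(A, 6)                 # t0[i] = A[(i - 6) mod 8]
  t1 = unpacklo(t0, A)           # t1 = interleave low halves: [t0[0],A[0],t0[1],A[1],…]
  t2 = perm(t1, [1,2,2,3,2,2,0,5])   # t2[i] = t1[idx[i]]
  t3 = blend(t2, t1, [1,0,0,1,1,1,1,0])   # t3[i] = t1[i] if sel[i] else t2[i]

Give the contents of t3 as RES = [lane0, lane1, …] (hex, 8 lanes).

t0 = [0x66, 0x30, 0xb0, 0x92, 0xfa, 0x2d, 0xd0, 0x0e]
t1 = [0x66, 0xd0, 0x30, 0x0e, 0xb0, 0x66, 0x92, 0x30]
t2 = [0xd0, 0x30, 0x30, 0x0e, 0x30, 0x30, 0x66, 0x66]
t3 = [0x66, 0x30, 0x30, 0x0e, 0xb0, 0x66, 0x92, 0x66]

RES = [0x66, 0x30, 0x30, 0x0e, 0xb0, 0x66, 0x92, 0x66]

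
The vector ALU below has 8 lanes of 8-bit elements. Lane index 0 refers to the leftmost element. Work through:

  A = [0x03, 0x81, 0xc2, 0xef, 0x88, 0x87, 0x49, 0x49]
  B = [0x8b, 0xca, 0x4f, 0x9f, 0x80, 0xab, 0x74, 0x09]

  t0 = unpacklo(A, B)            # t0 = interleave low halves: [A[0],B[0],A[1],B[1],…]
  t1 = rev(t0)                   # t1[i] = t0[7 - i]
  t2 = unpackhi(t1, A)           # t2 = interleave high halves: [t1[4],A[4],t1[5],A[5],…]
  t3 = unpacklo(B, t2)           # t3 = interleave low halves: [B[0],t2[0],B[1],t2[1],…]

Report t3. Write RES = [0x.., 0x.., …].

→ t0 |03|8b|81|ca|c2|4f|ef|9f|
→ t1 |9f|ef|4f|c2|ca|81|8b|03|
→ t2 |ca|88|81|87|8b|49|03|49|
→ t3 |8b|ca|ca|88|4f|81|9f|87|

RES = [ 0x8b  0xca  0xca  0x88  0x4f  0x81  0x9f  0x87 ]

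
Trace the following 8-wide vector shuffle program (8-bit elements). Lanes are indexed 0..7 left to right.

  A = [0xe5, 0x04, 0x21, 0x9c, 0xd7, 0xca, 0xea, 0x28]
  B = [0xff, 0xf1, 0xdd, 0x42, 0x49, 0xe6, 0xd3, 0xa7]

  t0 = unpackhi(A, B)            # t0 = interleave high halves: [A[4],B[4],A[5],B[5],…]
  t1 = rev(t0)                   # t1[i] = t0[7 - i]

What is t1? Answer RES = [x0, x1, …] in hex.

RES = [ 0xa7  0x28  0xd3  0xea  0xe6  0xca  0x49  0xd7 ]

t0 = [0xd7, 0x49, 0xca, 0xe6, 0xea, 0xd3, 0x28, 0xa7]
t1 = [0xa7, 0x28, 0xd3, 0xea, 0xe6, 0xca, 0x49, 0xd7]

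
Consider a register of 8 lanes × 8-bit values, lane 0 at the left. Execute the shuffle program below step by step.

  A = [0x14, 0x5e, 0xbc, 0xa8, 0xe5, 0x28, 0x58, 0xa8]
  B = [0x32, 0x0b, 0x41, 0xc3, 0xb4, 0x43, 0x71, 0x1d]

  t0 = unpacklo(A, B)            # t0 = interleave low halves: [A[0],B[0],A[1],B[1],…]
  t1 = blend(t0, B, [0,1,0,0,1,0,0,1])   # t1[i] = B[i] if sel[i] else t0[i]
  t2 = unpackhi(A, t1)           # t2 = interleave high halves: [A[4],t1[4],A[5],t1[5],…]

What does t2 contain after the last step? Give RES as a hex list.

t0 = [0x14, 0x32, 0x5e, 0x0b, 0xbc, 0x41, 0xa8, 0xc3]
t1 = [0x14, 0x0b, 0x5e, 0x0b, 0xb4, 0x41, 0xa8, 0x1d]
t2 = [0xe5, 0xb4, 0x28, 0x41, 0x58, 0xa8, 0xa8, 0x1d]

RES = [ 0xe5  0xb4  0x28  0x41  0x58  0xa8  0xa8  0x1d ]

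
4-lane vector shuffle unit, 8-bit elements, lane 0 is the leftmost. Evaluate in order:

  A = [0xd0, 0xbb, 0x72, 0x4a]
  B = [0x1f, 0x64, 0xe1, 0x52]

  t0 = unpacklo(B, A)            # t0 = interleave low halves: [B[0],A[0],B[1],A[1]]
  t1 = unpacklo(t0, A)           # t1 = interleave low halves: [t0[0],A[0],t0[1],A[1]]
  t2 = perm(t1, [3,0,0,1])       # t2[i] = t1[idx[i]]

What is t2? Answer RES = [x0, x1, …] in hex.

→ t0 |1f|d0|64|bb|
→ t1 |1f|d0|d0|bb|
→ t2 |bb|1f|1f|d0|

RES = [0xbb, 0x1f, 0x1f, 0xd0]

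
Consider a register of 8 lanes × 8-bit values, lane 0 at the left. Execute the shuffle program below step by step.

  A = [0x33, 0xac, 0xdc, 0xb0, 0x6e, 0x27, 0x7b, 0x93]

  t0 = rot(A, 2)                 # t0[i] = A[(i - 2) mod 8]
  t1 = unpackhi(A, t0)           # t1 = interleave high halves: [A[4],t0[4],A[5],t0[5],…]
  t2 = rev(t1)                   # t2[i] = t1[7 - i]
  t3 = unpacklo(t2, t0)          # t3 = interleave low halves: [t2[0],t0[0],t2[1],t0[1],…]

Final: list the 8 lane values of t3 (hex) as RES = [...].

RES = [ 0x27  0x7b  0x93  0x93  0x6e  0x33  0x7b  0xac ]

→ t0 |7b|93|33|ac|dc|b0|6e|27|
→ t1 |6e|dc|27|b0|7b|6e|93|27|
→ t2 |27|93|6e|7b|b0|27|dc|6e|
→ t3 |27|7b|93|93|6e|33|7b|ac|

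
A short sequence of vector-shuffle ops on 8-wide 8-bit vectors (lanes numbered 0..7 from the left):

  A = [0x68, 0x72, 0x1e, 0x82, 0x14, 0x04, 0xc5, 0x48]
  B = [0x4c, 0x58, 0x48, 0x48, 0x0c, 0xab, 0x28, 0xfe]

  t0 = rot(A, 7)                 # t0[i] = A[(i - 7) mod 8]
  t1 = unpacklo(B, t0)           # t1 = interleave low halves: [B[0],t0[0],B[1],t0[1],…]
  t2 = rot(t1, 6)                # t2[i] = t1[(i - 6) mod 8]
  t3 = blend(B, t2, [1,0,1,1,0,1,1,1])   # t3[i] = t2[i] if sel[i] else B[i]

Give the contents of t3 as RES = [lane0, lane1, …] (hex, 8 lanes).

RES = [ 0x58  0x58  0x48  0x82  0x0c  0x14  0x4c  0x72 ]

  t0: 72 1e 82 14 04 c5 48 68
  t1: 4c 72 58 1e 48 82 48 14
  t2: 58 1e 48 82 48 14 4c 72
  t3: 58 58 48 82 0c 14 4c 72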